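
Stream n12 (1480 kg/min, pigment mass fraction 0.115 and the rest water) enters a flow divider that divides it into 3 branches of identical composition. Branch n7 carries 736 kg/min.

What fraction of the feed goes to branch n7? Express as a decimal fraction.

Fraction to n7 = 736/1480 = 0.4973.

0.497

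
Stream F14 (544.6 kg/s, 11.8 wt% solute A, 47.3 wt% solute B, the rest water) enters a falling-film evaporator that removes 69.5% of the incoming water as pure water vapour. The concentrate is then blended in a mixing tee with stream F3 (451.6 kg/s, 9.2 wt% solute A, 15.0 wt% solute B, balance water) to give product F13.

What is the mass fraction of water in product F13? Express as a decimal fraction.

0.488

Vapour removed = 0.695×0.409×544.6 = 154.81 kg/s; concentrate = 389.79 kg/s.
water reaching the mixer = 67.936 (from concentrate) + 451.6×0.758 = 410.25 kg/s.
Product flow = 389.79 + 451.6 = 841.39 kg/s; water fraction = 0.488.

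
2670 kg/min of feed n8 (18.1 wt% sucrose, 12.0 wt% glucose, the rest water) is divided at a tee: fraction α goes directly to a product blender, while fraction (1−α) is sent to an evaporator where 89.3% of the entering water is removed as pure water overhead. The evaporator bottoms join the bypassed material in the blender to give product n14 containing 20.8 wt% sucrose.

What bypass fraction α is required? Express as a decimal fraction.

0.792

All 2670×0.181 = 483.27 kg/min of sucrose reaches n14, so n14 = 483.27/0.208 = 2323.4 kg/min and vapour = 346.59 kg/min.
The evaporator receives (1−α)·2670 of feed at 0.699 water and removes 0.893 of that water:
0.893×0.699×(1−α)×2670 = 346.59
(1−α) = 346.59/1666.6 = 0.2080;  α = 0.7920.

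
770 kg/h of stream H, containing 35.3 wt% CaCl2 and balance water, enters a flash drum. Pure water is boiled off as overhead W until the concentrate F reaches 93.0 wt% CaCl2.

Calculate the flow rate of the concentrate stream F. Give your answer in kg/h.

CaCl2 is conserved: 770×0.353 = 271.81 kg/h all reports to the concentrate.
Concentrate = 271.81/(target fraction) = 292.27 kg/h.

292.3 kg/h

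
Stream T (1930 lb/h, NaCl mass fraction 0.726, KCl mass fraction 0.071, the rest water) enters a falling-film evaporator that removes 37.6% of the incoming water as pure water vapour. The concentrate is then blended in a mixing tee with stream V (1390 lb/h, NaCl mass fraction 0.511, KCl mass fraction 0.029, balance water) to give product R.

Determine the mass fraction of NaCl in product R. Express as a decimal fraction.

Vapour removed = 0.376×0.203×1930 = 147.31 lb/h; concentrate = 1782.7 lb/h.
NaCl reaching the mixer = 1401.2 (from concentrate) + 1390×0.511 = 2111.5 lb/h.
Product flow = 1782.7 + 1390 = 3172.7 lb/h; NaCl fraction = 0.666.

0.666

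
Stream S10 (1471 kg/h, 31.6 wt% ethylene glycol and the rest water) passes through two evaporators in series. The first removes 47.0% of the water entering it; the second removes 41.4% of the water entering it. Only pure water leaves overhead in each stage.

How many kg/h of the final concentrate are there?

water in feed = 1471×0.684 = 1006.2 kg/h.
After stage 1: water left = (1−0.470)×1006.2 = 533.27; stream total = 998.1 kg/h.
After stage 2: water left = (1−0.414)×533.27 = 312.49; final concentrate = 777.33 kg/h.

777.3 kg/h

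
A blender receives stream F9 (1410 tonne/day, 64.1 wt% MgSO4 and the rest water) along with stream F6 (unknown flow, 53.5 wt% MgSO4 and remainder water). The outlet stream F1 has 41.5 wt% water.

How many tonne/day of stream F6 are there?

1579 tonne/day

Let F6 be the unknown flow. Total out = 1410 + F6.
water balance: 506.19 + 0.465·F6 = 0.415·(1410 + F6)
(0.465 − 0.415)·F6 = 0.415×1410 − 506.19 = 78.96
F6 = 78.96 / 0.050 = 1579.2 tonne/day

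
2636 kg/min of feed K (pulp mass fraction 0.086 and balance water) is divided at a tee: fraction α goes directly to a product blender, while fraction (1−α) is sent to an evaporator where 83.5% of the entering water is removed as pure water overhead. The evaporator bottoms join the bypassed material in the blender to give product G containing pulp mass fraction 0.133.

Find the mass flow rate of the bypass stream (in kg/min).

All 2636×0.086 = 226.7 kg/min of pulp reaches G, so G = 226.7/0.133 = 1704.5 kg/min and vapour = 931.52 kg/min.
The evaporator receives (1−α)·2636 of feed at 0.914 water and removes 0.835 of that water:
0.835×0.914×(1−α)×2636 = 931.52
(1−α) = 931.52/2011.8 = 0.4630;  α = 0.5370.
Bypass flow = 0.5370×2636 = 1415.4 kg/min.

1415 kg/min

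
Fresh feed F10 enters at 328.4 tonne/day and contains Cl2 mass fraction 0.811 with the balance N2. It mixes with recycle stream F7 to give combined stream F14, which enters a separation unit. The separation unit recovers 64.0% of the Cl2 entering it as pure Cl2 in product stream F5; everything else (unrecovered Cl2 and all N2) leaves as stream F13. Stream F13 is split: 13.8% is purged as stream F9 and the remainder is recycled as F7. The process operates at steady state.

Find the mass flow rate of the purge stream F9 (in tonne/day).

N2 enters only via F10 and leaves only via the purge: 328.4×0.189 = 0.138×(N2 in F13), and the separation unit passes all N2, so N2 in F14 = N2 in F13 = 449.77 tonne/day.
Cl2 in F14: m_A = 328.4×0.811 + (1−0.138)·(1−0.640)·m_A, so m_A = 266.33/0.6897 = 386.17 tonne/day.
F13 = (1−0.640)×386.17 + 449.77 = 588.79 tonne/day.
Purge F9 = 0.138×588.79 = 81.252 tonne/day.

81.25 tonne/day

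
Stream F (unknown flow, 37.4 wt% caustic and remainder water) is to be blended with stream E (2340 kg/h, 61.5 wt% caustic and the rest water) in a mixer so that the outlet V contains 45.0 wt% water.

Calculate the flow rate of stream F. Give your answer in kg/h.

Let F be the unknown flow. Total out = 2340 + F.
water balance: 900.9 + 0.626·F = 0.450·(2340 + F)
(0.626 − 0.450)·F = 0.450×2340 − 900.9 = 152.1
F = 152.1 / 0.176 = 864.2 kg/h

864.2 kg/h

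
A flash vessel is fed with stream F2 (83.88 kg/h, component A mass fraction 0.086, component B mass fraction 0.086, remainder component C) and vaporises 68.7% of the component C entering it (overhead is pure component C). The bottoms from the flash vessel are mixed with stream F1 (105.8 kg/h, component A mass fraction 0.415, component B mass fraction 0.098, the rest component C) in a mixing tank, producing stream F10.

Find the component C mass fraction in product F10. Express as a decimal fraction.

0.516

Vapour removed = 0.687×0.828×83.88 = 47.714 kg/h; concentrate = 36.166 kg/h.
component C reaching the mixer = 21.739 (from concentrate) + 105.8×0.487 = 73.263 kg/h.
Product flow = 36.166 + 105.8 = 141.97 kg/h; component C fraction = 0.516.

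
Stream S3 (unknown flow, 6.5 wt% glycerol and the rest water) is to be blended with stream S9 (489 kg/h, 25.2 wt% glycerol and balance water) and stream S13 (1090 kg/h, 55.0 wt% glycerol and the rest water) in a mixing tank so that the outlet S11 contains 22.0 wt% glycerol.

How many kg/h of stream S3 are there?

Let S3 be the unknown flow. Total out = 1579 + S3.
glycerol balance: 722.73 + 0.065·S3 = 0.220·(1579 + S3)
(0.065 − 0.220)·S3 = 0.220×1579 − 722.73 = -375.35
S3 = -375.35 / -0.155 = 2421.6 kg/h

2422 kg/h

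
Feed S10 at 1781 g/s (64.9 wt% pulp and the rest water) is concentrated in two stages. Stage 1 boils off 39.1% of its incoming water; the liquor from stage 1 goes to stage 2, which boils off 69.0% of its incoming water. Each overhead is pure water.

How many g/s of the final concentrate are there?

water in feed = 1781×0.351 = 625.13 g/s.
After stage 1: water left = (1−0.391)×625.13 = 380.7; stream total = 1536.6 g/s.
After stage 2: water left = (1−0.690)×380.7 = 118.02; final concentrate = 1273.9 g/s.

1274 g/s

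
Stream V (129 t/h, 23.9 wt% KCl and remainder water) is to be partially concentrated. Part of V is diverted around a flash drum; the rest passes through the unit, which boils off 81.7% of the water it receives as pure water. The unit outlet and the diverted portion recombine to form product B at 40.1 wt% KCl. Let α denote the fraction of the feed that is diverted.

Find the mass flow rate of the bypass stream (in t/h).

All 129×0.239 = 30.831 t/h of KCl reaches B, so B = 30.831/0.401 = 76.885 t/h and vapour = 52.115 t/h.
The evaporator receives (1−α)·129 of feed at 0.761 water and removes 0.817 of that water:
0.817×0.761×(1−α)×129 = 52.115
(1−α) = 52.115/80.204 = 0.6498;  α = 0.3502.
Bypass flow = 0.3502×129 = 45.179 t/h.

45.18 t/h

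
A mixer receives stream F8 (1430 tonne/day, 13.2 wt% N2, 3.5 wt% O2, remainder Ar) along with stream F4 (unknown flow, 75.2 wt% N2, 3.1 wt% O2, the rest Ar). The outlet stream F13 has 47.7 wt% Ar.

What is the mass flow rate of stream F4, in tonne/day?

1958 tonne/day

Let F4 be the unknown flow. Total out = 1430 + F4.
Ar balance: 1191.2 + 0.217·F4 = 0.477·(1430 + F4)
(0.217 − 0.477)·F4 = 0.477×1430 − 1191.2 = -509.08
F4 = -509.08 / -0.260 = 1958 tonne/day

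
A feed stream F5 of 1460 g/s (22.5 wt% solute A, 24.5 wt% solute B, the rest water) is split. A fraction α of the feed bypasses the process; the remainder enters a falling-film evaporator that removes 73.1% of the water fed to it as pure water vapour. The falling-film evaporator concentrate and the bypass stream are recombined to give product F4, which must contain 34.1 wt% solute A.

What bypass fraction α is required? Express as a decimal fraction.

All 1460×0.225 = 328.5 g/s of solute A reaches F4, so F4 = 328.5/0.341 = 963.34 g/s and vapour = 496.66 g/s.
The evaporator receives (1−α)·1460 of feed at 0.530 water and removes 0.731 of that water:
0.731×0.530×(1−α)×1460 = 496.66
(1−α) = 496.66/565.65 = 0.8780;  α = 0.1220.

0.122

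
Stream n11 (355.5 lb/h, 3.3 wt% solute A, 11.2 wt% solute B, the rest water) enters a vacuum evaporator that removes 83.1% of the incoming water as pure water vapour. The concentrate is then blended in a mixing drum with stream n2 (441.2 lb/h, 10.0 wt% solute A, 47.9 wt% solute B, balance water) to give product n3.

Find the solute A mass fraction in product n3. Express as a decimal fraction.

Vapour removed = 0.831×0.855×355.5 = 252.58 lb/h; concentrate = 102.92 lb/h.
solute A reaching the mixer = 11.732 (from concentrate) + 441.2×0.100 = 55.852 lb/h.
Product flow = 102.92 + 441.2 = 544.12 lb/h; solute A fraction = 0.103.

0.103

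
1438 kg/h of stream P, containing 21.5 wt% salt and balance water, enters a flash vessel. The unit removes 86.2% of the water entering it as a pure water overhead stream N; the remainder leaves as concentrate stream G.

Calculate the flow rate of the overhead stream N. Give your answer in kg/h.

973.1 kg/h

water entering = 1438×0.785 = 1128.8 kg/h; overhead removed = 0.862×1128.8 = 973.05 kg/h.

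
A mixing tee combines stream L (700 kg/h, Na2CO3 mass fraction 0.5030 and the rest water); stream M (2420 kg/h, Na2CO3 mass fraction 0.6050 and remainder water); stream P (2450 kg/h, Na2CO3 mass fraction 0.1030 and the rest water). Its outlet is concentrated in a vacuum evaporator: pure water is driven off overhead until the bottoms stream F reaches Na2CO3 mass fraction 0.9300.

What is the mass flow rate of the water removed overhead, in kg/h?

3346 kg/h

Na2CO3 entering = 700×0.503 + 2420×0.605 + 2450×0.103 = 2068.5 kg/h.
All Na2CO3 reports to F, so F = 2068.5/0.930 = 2224.2 kg/h.
Total feed = 5570 kg/h; overhead = 5570 − 2224.2 = 3345.8 kg/h.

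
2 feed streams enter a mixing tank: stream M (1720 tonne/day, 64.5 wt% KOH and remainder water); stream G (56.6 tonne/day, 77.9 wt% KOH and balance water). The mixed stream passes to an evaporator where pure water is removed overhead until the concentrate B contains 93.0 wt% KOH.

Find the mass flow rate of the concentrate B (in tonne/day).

KOH entering = 1720×0.645 + 56.6×0.779 = 1153.5 tonne/day.
All KOH reports to B, so B = 1153.5/0.930 = 1240.3 tonne/day.

1240 tonne/day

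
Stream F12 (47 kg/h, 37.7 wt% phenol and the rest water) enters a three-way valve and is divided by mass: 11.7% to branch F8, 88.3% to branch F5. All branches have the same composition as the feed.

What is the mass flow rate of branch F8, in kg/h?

Branch F8 flow = 0.117×47 = 5.499 kg/h.

5.499 kg/h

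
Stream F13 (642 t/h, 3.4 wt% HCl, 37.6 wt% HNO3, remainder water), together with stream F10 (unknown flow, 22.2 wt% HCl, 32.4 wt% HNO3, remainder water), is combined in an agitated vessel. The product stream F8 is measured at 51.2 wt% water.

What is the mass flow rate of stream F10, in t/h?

863.4 t/h

Let F10 be the unknown flow. Total out = 642 + F10.
water balance: 378.78 + 0.454·F10 = 0.512·(642 + F10)
(0.454 − 0.512)·F10 = 0.512×642 − 378.78 = -50.076
F10 = -50.076 / -0.058 = 863.38 t/h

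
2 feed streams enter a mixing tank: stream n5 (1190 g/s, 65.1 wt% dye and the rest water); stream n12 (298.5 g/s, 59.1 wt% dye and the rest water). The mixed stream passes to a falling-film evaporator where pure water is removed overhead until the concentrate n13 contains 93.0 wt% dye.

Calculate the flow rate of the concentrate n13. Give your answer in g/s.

dye entering = 1190×0.651 + 298.5×0.591 = 951.1 g/s.
All dye reports to n13, so n13 = 951.1/0.930 = 1022.7 g/s.

1023 g/s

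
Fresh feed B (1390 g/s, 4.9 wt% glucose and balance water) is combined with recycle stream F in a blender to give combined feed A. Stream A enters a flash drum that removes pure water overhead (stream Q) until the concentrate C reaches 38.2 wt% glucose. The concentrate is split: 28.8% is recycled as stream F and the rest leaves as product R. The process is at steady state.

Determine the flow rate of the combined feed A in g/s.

1462 g/s

Overall glucose balance (none leaves overhead): glucose in fresh feed = glucose in product, i.e. 1390×0.049 = (1−0.288)·C·0.382.
C = 68.11/(0.382×0.712) = 250.42 g/s.
Recycle F = 0.288×250.42 = 72.121 g/s.
Combined feed A = 1390 + 72.121 = 1462.1 g/s.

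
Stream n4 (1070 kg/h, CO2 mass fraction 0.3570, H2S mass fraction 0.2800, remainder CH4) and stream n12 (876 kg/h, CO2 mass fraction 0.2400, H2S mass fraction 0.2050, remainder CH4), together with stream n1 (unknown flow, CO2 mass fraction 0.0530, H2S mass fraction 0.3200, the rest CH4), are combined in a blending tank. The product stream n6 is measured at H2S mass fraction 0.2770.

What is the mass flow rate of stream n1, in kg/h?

Let n1 be the unknown flow. Total out = 1946 + n1.
H2S balance: 479.18 + 0.320·n1 = 0.277·(1946 + n1)
(0.320 − 0.277)·n1 = 0.277×1946 − 479.18 = 59.862
n1 = 59.862 / 0.043 = 1392.1 kg/h

1392 kg/h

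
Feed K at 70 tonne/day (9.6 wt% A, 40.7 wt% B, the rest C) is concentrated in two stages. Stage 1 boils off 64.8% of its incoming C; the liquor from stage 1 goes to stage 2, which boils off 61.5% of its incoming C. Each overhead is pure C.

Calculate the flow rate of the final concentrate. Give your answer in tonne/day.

C in feed = 70×0.497 = 34.79 tonne/day.
After stage 1: C left = (1−0.648)×34.79 = 12.246; stream total = 47.456 tonne/day.
After stage 2: C left = (1−0.615)×12.246 = 4.7147; final concentrate = 39.925 tonne/day.

39.92 tonne/day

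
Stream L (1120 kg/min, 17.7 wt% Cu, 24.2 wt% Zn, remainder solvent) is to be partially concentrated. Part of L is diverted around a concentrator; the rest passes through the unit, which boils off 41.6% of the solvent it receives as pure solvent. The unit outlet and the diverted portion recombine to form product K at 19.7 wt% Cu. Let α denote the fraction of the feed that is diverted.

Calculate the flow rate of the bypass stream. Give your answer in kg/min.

649.6 kg/min

All 1120×0.177 = 198.24 kg/min of Cu reaches K, so K = 198.24/0.197 = 1006.3 kg/min and vapour = 113.71 kg/min.
The evaporator receives (1−α)·1120 of feed at 0.581 solvent and removes 0.416 of that solvent:
0.416×0.581×(1−α)×1120 = 113.71
(1−α) = 113.71/270.7 = 0.4200;  α = 0.5800.
Bypass flow = 0.5800×1120 = 649.55 kg/min.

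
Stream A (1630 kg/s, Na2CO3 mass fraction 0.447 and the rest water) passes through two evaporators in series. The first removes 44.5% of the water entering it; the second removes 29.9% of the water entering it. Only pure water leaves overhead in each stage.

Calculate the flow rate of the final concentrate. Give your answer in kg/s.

1079 kg/s

water in feed = 1630×0.553 = 901.39 kg/s.
After stage 1: water left = (1−0.445)×901.39 = 500.27; stream total = 1228.9 kg/s.
After stage 2: water left = (1−0.299)×500.27 = 350.69; final concentrate = 1079.3 kg/s.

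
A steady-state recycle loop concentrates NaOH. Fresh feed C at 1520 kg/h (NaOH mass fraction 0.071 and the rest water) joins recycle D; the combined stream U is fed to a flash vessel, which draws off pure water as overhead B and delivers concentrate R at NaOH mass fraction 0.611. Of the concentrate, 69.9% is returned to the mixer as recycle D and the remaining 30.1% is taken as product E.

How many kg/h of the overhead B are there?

Overall NaOH balance (none leaves overhead): NaOH in fresh feed = NaOH in product, i.e. 1520×0.071 = (1−0.699)·R·0.611.
R = 107.92/(0.611×0.301) = 586.81 kg/h.
Recycle D = 0.699×586.81 = 410.18 kg/h.
Combined feed U = 1520 + 410.18 = 1930.2 kg/h.
Overhead B = U − R = 1930.2 − 586.81 = 1343.4 kg/h.

1343 kg/h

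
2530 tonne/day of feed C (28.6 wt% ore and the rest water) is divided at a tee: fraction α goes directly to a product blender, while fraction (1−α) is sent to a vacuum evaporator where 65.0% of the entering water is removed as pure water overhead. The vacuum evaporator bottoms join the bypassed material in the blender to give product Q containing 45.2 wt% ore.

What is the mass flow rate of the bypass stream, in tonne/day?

All 2530×0.286 = 723.58 tonne/day of ore reaches Q, so Q = 723.58/0.452 = 1600.8 tonne/day and vapour = 929.16 tonne/day.
The evaporator receives (1−α)·2530 of feed at 0.714 water and removes 0.650 of that water:
0.650×0.714×(1−α)×2530 = 929.16
(1−α) = 929.16/1174.2 = 0.7913;  α = 0.2087.
Bypass flow = 0.2087×2530 = 527.93 tonne/day.

527.9 tonne/day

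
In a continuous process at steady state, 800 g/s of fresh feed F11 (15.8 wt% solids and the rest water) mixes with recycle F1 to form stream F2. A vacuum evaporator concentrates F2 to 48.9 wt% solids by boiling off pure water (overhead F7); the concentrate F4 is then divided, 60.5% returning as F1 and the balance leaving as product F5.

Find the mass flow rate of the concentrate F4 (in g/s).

Overall solids balance (none leaves overhead): solids in fresh feed = solids in product, i.e. 800×0.158 = (1−0.605)·F4·0.489.
F4 = 126.4/(0.489×0.395) = 654.4 g/s.

654.4 g/s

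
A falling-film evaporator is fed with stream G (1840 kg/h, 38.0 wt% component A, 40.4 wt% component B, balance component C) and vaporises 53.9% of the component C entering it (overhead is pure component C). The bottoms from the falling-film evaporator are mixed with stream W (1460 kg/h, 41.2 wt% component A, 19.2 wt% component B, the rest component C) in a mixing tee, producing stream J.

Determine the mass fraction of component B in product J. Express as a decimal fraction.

Vapour removed = 0.539×0.216×1840 = 214.22 kg/h; concentrate = 1625.8 kg/h.
component B reaching the mixer = 743.36 (from concentrate) + 1460×0.192 = 1023.7 kg/h.
Product flow = 1625.8 + 1460 = 3085.8 kg/h; component B fraction = 0.3317.

0.3317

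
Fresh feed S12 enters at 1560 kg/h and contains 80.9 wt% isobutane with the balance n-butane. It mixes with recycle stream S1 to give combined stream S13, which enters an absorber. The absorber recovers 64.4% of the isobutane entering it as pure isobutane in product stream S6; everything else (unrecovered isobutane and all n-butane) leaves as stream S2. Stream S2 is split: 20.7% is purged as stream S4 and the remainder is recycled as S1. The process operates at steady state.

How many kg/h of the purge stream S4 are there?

n-butane enters only via S12 and leaves only via the purge: 1560×0.191 = 0.207×(n-butane in S2), and the absorber passes all n-butane, so n-butane in S13 = n-butane in S2 = 1439.4 kg/h.
isobutane in S13: m_A = 1560×0.809 + (1−0.207)·(1−0.644)·m_A, so m_A = 1262/0.7177 = 1758.5 kg/h.
S2 = (1−0.644)×1758.5 + 1439.4 = 2065.4 kg/h.
Purge S4 = 0.207×2065.4 = 427.55 kg/h.

427.5 kg/h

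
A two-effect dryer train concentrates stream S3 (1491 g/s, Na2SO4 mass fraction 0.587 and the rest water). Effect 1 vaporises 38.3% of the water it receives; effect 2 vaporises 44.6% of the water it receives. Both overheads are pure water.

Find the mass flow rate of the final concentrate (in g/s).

1086 g/s

water in feed = 1491×0.413 = 615.78 g/s.
After stage 1: water left = (1−0.383)×615.78 = 379.94; stream total = 1255.2 g/s.
After stage 2: water left = (1−0.446)×379.94 = 210.49; final concentrate = 1085.7 g/s.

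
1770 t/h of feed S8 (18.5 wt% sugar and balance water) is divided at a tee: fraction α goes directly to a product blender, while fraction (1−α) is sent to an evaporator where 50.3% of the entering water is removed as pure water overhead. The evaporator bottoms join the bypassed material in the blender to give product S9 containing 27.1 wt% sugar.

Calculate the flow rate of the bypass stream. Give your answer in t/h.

399.8 t/h

All 1770×0.185 = 327.45 t/h of sugar reaches S9, so S9 = 327.45/0.271 = 1208.3 t/h and vapour = 561.7 t/h.
The evaporator receives (1−α)·1770 of feed at 0.815 water and removes 0.503 of that water:
0.503×0.815×(1−α)×1770 = 561.7
(1−α) = 561.7/725.6 = 0.7741;  α = 0.2259.
Bypass flow = 0.2259×1770 = 399.82 t/h.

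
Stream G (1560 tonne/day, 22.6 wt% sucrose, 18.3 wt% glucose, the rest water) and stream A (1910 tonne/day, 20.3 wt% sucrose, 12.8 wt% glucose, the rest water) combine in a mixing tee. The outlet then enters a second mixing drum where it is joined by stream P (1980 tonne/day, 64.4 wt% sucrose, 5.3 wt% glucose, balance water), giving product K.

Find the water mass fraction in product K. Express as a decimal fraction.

0.514

Overall, product flow = 5450 tonne/day.
water in = 1560×0.591 + 1910×0.669 + 1980×0.303 = 2799.7 tonne/day.
water fraction in K = 0.514.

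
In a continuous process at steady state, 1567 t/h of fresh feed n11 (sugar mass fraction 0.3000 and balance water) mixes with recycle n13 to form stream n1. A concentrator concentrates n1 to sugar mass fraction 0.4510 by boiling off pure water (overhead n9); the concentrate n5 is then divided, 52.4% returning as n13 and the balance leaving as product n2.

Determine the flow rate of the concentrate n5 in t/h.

2190 t/h

Overall sugar balance (none leaves overhead): sugar in fresh feed = sugar in product, i.e. 1567×0.300 = (1−0.524)·n5·0.451.
n5 = 470.1/(0.451×0.476) = 2189.8 t/h.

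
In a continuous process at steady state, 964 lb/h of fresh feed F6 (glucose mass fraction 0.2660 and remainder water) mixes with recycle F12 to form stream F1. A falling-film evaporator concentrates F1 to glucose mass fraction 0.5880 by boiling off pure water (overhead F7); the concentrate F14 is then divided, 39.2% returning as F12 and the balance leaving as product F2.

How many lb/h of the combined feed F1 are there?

1245 lb/h

Overall glucose balance (none leaves overhead): glucose in fresh feed = glucose in product, i.e. 964×0.266 = (1−0.392)·F14·0.588.
F14 = 256.42/(0.588×0.608) = 717.26 lb/h.
Recycle F12 = 0.392×717.26 = 281.17 lb/h.
Combined feed F1 = 964 + 281.17 = 1245.2 lb/h.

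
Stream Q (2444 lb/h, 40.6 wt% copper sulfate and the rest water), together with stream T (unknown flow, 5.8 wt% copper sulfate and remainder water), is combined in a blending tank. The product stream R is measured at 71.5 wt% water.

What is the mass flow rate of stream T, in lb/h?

1303 lb/h

Let T be the unknown flow. Total out = 2444 + T.
water balance: 1451.7 + 0.942·T = 0.715·(2444 + T)
(0.942 − 0.715)·T = 0.715×2444 − 1451.7 = 295.72
T = 295.72 / 0.227 = 1302.7 lb/h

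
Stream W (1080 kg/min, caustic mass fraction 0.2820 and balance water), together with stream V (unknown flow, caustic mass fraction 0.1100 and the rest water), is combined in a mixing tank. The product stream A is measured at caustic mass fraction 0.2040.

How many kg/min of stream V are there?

896.2 kg/min

Let V be the unknown flow. Total out = 1080 + V.
caustic balance: 304.56 + 0.110·V = 0.204·(1080 + V)
(0.110 − 0.204)·V = 0.204×1080 − 304.56 = -84.24
V = -84.24 / -0.094 = 896.17 kg/min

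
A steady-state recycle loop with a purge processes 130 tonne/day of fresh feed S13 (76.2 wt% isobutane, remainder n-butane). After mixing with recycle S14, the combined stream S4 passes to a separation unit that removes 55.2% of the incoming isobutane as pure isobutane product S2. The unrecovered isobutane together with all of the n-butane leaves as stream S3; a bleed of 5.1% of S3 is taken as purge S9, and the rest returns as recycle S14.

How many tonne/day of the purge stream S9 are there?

34.88 tonne/day

n-butane enters only via S13 and leaves only via the purge: 130×0.238 = 0.051×(n-butane in S3), and the separation unit passes all n-butane, so n-butane in S4 = n-butane in S3 = 606.67 tonne/day.
isobutane in S4: m_A = 130×0.762 + (1−0.051)·(1−0.552)·m_A, so m_A = 99.06/0.5748 = 172.32 tonne/day.
S3 = (1−0.552)×172.32 + 606.67 = 683.87 tonne/day.
Purge S9 = 0.051×683.87 = 34.877 tonne/day.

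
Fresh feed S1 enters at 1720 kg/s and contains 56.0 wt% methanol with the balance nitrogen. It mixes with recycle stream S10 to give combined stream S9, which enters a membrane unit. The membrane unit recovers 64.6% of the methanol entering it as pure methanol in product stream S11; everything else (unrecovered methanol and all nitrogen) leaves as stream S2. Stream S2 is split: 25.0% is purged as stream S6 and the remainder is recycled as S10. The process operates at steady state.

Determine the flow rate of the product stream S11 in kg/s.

847.1 kg/s

methanol in S9: m_A = 1720×0.560 + (1−0.250)·(1−0.646)·m_A, so m_A = 963.2/0.7345 = 1311.4 kg/s.
Product S11 = 0.646×1311.4 = 847.14 kg/s.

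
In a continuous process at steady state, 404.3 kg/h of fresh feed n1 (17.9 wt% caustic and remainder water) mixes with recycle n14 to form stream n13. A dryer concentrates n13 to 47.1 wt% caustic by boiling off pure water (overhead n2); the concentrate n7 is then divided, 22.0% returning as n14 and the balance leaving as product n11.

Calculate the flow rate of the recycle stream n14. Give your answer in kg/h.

Overall caustic balance (none leaves overhead): caustic in fresh feed = caustic in product, i.e. 404.3×0.179 = (1−0.220)·n7·0.471.
n7 = 72.37/(0.471×0.780) = 196.99 kg/h.
Recycle n14 = 0.220×196.99 = 43.338 kg/h.

43.34 kg/h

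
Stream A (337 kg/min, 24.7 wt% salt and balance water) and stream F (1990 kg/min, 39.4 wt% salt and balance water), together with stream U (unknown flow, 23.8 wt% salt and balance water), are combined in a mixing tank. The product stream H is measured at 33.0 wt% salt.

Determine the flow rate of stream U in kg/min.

Let U be the unknown flow. Total out = 2327 + U.
salt balance: 867.3 + 0.238·U = 0.330·(2327 + U)
(0.238 − 0.330)·U = 0.330×2327 − 867.3 = -99.389
U = -99.389 / -0.092 = 1080.3 kg/min

1080 kg/min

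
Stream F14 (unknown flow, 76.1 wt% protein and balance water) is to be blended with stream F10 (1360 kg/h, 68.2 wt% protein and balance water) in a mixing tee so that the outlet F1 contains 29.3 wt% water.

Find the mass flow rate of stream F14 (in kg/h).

629.6 kg/h

Let F14 be the unknown flow. Total out = 1360 + F14.
water balance: 432.48 + 0.239·F14 = 0.293·(1360 + F14)
(0.239 − 0.293)·F14 = 0.293×1360 − 432.48 = -34
F14 = -34 / -0.054 = 629.63 kg/h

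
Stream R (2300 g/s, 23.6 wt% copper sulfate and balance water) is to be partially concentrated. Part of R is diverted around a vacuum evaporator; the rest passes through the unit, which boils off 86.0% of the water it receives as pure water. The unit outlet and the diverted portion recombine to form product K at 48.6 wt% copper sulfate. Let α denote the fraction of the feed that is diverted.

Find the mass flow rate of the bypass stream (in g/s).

All 2300×0.236 = 542.8 g/s of copper sulfate reaches K, so K = 542.8/0.486 = 1116.9 g/s and vapour = 1183.1 g/s.
The evaporator receives (1−α)·2300 of feed at 0.764 water and removes 0.860 of that water:
0.860×0.764×(1−α)×2300 = 1183.1
(1−α) = 1183.1/1511.2 = 0.7829;  α = 0.2171.
Bypass flow = 0.2171×2300 = 499.31 g/s.

499.3 g/s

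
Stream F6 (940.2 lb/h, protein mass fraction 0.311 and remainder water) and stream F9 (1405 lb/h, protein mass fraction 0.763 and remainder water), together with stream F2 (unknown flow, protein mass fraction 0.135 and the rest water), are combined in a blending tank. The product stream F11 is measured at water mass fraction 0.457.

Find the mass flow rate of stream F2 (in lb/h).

Let F2 be the unknown flow. Total out = 2345.2 + F2.
water balance: 980.78 + 0.865·F2 = 0.457·(2345.2 + F2)
(0.865 − 0.457)·F2 = 0.457×2345.2 − 980.78 = 90.974
F2 = 90.974 / 0.408 = 222.97 lb/h

223 lb/h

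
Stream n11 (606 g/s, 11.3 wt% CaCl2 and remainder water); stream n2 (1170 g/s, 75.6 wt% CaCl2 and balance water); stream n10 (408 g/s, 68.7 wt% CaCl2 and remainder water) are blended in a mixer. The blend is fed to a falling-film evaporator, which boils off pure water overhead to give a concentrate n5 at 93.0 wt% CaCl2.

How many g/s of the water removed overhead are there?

857.9 g/s

CaCl2 entering = 606×0.113 + 1170×0.756 + 408×0.687 = 1233.3 g/s.
All CaCl2 reports to n5, so n5 = 1233.3/0.930 = 1326.1 g/s.
Total feed = 2184 g/s; overhead = 2184 − 1326.1 = 857.88 g/s.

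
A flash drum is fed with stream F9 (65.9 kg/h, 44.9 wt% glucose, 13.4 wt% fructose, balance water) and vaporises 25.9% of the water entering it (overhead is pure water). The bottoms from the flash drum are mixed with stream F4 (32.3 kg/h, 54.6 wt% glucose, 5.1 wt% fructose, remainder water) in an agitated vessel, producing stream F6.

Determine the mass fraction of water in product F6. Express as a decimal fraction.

0.366

Vapour removed = 0.259×0.417×65.9 = 7.1174 kg/h; concentrate = 58.783 kg/h.
water reaching the mixer = 20.363 (from concentrate) + 32.3×0.403 = 33.38 kg/h.
Product flow = 58.783 + 32.3 = 91.083 kg/h; water fraction = 0.366.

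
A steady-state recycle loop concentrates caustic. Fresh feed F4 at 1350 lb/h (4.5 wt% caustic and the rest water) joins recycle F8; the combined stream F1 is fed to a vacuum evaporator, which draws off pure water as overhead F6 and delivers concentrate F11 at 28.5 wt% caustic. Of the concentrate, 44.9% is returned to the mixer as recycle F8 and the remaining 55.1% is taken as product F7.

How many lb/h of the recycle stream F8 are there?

173.7 lb/h

Overall caustic balance (none leaves overhead): caustic in fresh feed = caustic in product, i.e. 1350×0.045 = (1−0.449)·F11·0.285.
F11 = 60.75/(0.285×0.551) = 386.86 lb/h.
Recycle F8 = 0.449×386.86 = 173.7 lb/h.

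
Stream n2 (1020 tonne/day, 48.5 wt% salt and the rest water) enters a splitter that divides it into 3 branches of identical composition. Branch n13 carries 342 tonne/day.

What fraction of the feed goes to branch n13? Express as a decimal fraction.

0.335

Fraction to n13 = 342/1020 = 0.3353.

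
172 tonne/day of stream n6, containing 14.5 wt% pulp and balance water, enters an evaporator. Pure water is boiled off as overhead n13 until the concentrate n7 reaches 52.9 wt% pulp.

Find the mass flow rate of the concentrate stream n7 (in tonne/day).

pulp is conserved: 172×0.145 = 24.94 tonne/day all reports to the concentrate.
Concentrate = 24.94/(target fraction) = 47.146 tonne/day.

47.15 tonne/day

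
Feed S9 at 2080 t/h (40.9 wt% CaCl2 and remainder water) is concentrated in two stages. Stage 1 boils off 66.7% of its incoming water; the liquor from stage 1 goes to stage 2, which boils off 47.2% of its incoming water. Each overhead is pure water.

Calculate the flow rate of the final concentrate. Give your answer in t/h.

1067 t/h

water in feed = 2080×0.591 = 1229.3 t/h.
After stage 1: water left = (1−0.667)×1229.3 = 409.35; stream total = 1260.1 t/h.
After stage 2: water left = (1−0.472)×409.35 = 216.14; final concentrate = 1066.9 t/h.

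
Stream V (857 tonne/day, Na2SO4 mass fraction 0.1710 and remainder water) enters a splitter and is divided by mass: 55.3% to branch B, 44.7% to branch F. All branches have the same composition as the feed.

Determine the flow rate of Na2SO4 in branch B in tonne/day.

Branch B total = 0.553×857 = 473.92 tonne/day.
Na2SO4 in B = 0.171×473.92 = 81.04 tonne/day.

81.04 tonne/day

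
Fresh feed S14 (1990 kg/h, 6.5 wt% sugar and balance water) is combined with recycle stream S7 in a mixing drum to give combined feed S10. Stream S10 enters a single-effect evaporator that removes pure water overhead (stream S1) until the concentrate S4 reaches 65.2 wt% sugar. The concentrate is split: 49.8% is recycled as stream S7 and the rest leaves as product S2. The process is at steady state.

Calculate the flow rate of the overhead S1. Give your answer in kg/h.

Overall sugar balance (none leaves overhead): sugar in fresh feed = sugar in product, i.e. 1990×0.065 = (1−0.498)·S4·0.652.
S4 = 129.35/(0.652×0.502) = 395.2 kg/h.
Recycle S7 = 0.498×395.2 = 196.81 kg/h.
Combined feed S10 = 1990 + 196.81 = 2186.8 kg/h.
Overhead S1 = S10 − S4 = 2186.8 − 395.2 = 1791.6 kg/h.

1792 kg/h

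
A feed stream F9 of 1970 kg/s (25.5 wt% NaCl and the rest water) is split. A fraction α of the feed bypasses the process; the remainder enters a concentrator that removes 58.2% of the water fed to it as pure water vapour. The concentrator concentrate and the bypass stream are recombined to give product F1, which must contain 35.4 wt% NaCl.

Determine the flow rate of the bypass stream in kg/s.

All 1970×0.255 = 502.35 kg/s of NaCl reaches F1, so F1 = 502.35/0.354 = 1419.1 kg/s and vapour = 550.93 kg/s.
The evaporator receives (1−α)·1970 of feed at 0.745 water and removes 0.582 of that water:
0.582×0.745×(1−α)×1970 = 550.93
(1−α) = 550.93/854.17 = 0.6450;  α = 0.3550.
Bypass flow = 0.3550×1970 = 699.37 kg/s.

699.4 kg/s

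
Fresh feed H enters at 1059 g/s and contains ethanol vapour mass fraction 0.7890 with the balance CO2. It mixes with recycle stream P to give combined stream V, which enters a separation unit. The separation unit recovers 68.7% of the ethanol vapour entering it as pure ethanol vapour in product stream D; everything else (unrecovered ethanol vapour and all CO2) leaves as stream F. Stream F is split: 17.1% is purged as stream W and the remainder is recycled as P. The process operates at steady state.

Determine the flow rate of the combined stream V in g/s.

CO2 enters only via H and leaves only via the purge: 1059×0.211 = 0.171×(CO2 in F), and the separation unit passes all CO2, so CO2 in V = CO2 in F = 1306.7 g/s.
ethanol vapour in V: m_A = 1059×0.789 + (1−0.171)·(1−0.687)·m_A, so m_A = 835.55/0.7405 = 1128.3 g/s.
V = 1128.3 + 1306.7 = 2435 g/s.

2435 g/s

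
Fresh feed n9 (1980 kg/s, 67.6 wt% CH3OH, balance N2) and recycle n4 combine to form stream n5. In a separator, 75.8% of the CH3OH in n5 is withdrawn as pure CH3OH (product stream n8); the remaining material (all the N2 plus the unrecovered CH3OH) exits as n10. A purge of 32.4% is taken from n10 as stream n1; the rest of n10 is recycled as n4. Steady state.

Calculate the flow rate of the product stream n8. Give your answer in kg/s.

1213 kg/s

CH3OH in n5: m_A = 1980×0.676 + (1−0.324)·(1−0.758)·m_A, so m_A = 1338.5/0.8364 = 1600.3 kg/s.
Product n8 = 0.758×1600.3 = 1213 kg/s.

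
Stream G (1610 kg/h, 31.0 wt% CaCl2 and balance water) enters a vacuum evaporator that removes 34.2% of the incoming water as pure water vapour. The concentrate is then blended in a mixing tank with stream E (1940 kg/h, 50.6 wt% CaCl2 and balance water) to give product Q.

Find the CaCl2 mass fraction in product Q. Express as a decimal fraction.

Vapour removed = 0.342×0.690×1610 = 379.93 kg/h; concentrate = 1230.1 kg/h.
CaCl2 reaching the mixer = 499.1 (from concentrate) + 1940×0.506 = 1480.7 kg/h.
Product flow = 1230.1 + 1940 = 3170.1 kg/h; CaCl2 fraction = 0.4671.

0.4671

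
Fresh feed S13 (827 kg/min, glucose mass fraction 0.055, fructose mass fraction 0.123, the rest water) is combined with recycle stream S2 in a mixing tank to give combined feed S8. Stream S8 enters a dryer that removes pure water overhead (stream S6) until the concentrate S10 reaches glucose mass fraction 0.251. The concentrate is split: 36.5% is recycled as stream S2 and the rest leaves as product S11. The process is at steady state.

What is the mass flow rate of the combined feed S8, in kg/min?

Overall glucose balance (none leaves overhead): glucose in fresh feed = glucose in product, i.e. 827×0.055 = (1−0.365)·S10·0.251.
S10 = 45.485/(0.251×0.635) = 285.38 kg/min.
Recycle S2 = 0.365×285.38 = 104.16 kg/min.
Combined feed S8 = 827 + 104.16 = 931.16 kg/min.

931.2 kg/min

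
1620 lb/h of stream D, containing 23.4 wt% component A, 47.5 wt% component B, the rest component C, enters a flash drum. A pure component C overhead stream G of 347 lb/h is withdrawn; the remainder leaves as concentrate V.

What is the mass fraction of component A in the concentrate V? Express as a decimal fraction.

component A is not removed: 1620×0.234 = 379.08 lb/h of component A enters V.
Concentrate = 1620 − 347 = 1273 lb/h.
Mass fraction = 379.08/1273 = 0.298.

0.298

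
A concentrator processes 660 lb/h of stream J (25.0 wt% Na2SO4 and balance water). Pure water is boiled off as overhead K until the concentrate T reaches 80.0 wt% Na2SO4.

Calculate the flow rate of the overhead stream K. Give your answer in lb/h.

453.8 lb/h

Na2SO4 is conserved: 660×0.250 = 165 lb/h all reports to the concentrate.
Concentrate = 165/(target fraction) = 206.25 lb/h.
Overhead = 660 − 206.25 = 453.75 lb/h.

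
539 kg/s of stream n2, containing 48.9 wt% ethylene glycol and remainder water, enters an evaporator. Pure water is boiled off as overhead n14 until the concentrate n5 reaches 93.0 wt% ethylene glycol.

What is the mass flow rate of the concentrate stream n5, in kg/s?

ethylene glycol is conserved: 539×0.489 = 263.57 kg/s all reports to the concentrate.
Concentrate = 263.57/(target fraction) = 283.41 kg/s.

283.4 kg/s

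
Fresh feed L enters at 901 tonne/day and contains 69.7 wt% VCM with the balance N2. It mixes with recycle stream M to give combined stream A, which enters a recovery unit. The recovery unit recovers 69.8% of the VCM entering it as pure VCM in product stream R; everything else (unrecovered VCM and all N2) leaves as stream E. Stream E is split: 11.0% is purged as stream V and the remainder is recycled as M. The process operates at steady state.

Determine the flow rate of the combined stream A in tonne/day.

3341 tonne/day

N2 enters only via L and leaves only via the purge: 901×0.303 = 0.110×(N2 in E), and the recovery unit passes all N2, so N2 in A = N2 in E = 2481.8 tonne/day.
VCM in A: m_A = 901×0.697 + (1−0.110)·(1−0.698)·m_A, so m_A = 628/0.7312 = 858.83 tonne/day.
A = 858.83 + 2481.8 = 3340.7 tonne/day.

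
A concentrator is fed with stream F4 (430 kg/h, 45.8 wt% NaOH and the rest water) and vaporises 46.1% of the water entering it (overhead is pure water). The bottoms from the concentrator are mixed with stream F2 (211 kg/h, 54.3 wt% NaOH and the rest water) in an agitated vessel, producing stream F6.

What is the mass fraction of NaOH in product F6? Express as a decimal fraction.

Vapour removed = 0.461×0.542×430 = 107.44 kg/h; concentrate = 322.56 kg/h.
NaOH reaching the mixer = 196.94 (from concentrate) + 211×0.543 = 311.51 kg/h.
Product flow = 322.56 + 211 = 533.56 kg/h; NaOH fraction = 0.5838.

0.5838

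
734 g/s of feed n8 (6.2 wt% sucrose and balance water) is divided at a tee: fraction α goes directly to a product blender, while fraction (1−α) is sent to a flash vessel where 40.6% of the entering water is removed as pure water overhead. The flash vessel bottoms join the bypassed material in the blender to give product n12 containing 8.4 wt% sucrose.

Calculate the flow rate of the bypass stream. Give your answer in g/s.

229.2 g/s

All 734×0.062 = 45.508 g/s of sucrose reaches n12, so n12 = 45.508/0.084 = 541.76 g/s and vapour = 192.24 g/s.
The evaporator receives (1−α)·734 of feed at 0.938 water and removes 0.406 of that water:
0.406×0.938×(1−α)×734 = 192.24
(1−α) = 192.24/279.53 = 0.6877;  α = 0.3123.
Bypass flow = 0.3123×734 = 229.21 g/s.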